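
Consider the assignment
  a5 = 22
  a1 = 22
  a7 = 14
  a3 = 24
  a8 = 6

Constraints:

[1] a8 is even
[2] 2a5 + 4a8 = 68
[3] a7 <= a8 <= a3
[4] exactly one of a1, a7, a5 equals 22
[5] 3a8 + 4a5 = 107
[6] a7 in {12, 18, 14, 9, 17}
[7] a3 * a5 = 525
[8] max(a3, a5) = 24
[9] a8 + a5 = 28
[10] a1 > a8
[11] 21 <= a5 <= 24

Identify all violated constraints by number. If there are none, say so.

Violated: 3, 4, 5, and 7.

[1] a8 = 6 is even — satisfied.
[2] 2a5 + 4a8 = 2(22) + 4(6) = 68 — satisfied.
[3] values 14, 6, 24; a7 = 14 is not <= a8 = 6 — violated.
[4] a1=22, a7=14, a5=22; 2 of them equal 22, not exactly one — violated.
[5] 3a8 + 4a5 = 3(6) + 4(22) = 106, not 107 — violated.
[6] a7 = 14 is in {12, 18, 14, 9, 17} — satisfied.
[7] a3 * a5 = 24 * 22 = 528, not 525 — violated.
[8] max(24, 22) = 24 — satisfied.
[9] a8 + a5 = 6 + 22 = 28 — satisfied.
[10] a1 = 22, a8 = 6; 22 > 6 — satisfied.
[11] a5 = 22 lies in [21, 24] — satisfied.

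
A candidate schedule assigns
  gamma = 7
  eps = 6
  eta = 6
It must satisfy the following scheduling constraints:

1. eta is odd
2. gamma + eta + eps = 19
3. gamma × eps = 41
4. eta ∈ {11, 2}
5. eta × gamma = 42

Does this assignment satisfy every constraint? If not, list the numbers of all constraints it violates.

1. eta = 6 is even — violated.
2. gamma + eta + eps = 7 + 6 + 6 = 19 — OK.
3. gamma × eps = 7 × 6 = 42, not 41 — violated.
4. eta = 6 is not in {11, 2} — violated.
5. eta × gamma = 6 × 7 = 42 — OK.

Constraints 1, 3, 4 are violated.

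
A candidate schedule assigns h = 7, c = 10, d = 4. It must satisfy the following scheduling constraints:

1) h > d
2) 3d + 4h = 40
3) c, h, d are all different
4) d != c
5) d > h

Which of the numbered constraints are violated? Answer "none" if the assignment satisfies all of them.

No — constraint 5 is not satisfied.

1) h = 7, d = 4; 7 > 4 — OK.
2) 3d + 4h = 3(4) + 4(7) = 40 — OK.
3) values 10, 7, 4 are pairwise distinct — OK.
4) d = 4, c = 10; distinct — OK.
5) d = 4, h = 7; 4 ≤ 7 (want >) — violated.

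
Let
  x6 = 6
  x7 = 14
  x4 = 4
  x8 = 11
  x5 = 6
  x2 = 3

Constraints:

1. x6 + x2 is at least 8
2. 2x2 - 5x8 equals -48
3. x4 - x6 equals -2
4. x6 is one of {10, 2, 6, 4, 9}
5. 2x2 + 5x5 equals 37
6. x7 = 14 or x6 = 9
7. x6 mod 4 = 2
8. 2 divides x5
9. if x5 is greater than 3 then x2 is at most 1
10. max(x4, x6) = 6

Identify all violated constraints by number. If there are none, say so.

Constraints 2, 5, 9 are violated.

1. x6 + x2 = 6 + 3 = 9; 9 ≥ 8  holds
2. 2x2 - 5x8 = 2(3) - 5(11) = -49, not -48  fails
3. x4 - x6 = 4 - 6 = -2  holds
4. x6 = 6 is in {10, 2, 6, 4, 9}  holds
5. 2x2 + 5x5 = 2(3) + 5(6) = 36, not 37  fails
6. x7 = 14 = 14 (first disjunct)  holds
7. 6 mod 4 = 2  holds
8. 6 / 2 = 3, so 2 divides 6  holds
9. x5 = 6 > 3, so we need x2 ≤ 1; but x2 = 3 > 1  fails
10. max(4, 6) = 6  holds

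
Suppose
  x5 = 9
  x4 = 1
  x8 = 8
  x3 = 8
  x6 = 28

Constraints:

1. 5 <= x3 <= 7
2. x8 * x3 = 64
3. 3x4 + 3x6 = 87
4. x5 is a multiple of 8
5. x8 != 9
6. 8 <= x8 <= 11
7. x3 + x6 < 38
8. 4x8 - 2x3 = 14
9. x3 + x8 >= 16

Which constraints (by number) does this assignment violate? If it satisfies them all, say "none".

1. x3 = 8 is outside [5, 7]  no
2. x8 * x3 = 8 * 8 = 64  yes
3. 3x4 + 3x6 = 3(1) + 3(28) = 87  yes
4. 9 = 8*1 + 1, so 8 does not divide 9  no
5. x8 = 8, and 8 ≠ 9  yes
6. x8 = 8 lies in [8, 11]  yes
7. x3 + x6 = 8 + 28 = 36; 36 < 38  yes
8. 4x8 - 2x3 = 4(8) - 2(8) = 16, not 14  no
9. x3 + x8 = 8 + 8 = 16; 16 ≥ 16  yes

No — constraints 1, 4, 8 are not satisfied.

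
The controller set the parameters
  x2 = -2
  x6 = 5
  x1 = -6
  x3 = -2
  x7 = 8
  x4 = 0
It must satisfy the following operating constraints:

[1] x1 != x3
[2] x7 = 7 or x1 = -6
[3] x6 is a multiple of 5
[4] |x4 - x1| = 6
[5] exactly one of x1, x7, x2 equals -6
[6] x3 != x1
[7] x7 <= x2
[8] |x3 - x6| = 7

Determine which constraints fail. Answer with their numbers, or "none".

The assignment fails constraint 7.

[1] x1 = -6, x3 = -2; distinct  ✔
[2] x7 = 8 ≠ 7, but x1 = -6 = -6 (second disjunct)  ✔
[3] 5 / 5 = 1, so 5 divides 5  ✔
[4] |0 - (-6)| = 6  ✔
[5] x1=-6, x7=8, x2=-2; 1 of them equals -6  ✔
[6] x3 = -2, x1 = -6; distinct  ✔
[7] x7 = 8, x2 = -2; 8 > -2 (want ≤)  ✘
[8] |-2 - 5| = 7  ✔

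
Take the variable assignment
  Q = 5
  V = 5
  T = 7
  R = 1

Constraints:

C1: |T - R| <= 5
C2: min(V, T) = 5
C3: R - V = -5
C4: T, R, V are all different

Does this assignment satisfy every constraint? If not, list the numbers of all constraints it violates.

Violated: 1 and 3.

C1: |7 - 1| = 6; 6 > 5, exceeds bound 5  false
C2: min(5, 7) = 5  true
C3: R - V = 1 - 5 = -4, not -5  false
C4: values 7, 1, 5 are pairwise distinct  true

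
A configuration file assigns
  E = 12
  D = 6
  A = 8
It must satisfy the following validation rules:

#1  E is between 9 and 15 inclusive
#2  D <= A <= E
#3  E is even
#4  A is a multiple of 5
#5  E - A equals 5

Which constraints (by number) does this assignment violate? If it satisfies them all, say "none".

Violated: 4 and 5.

#1 E = 12 lies in [9, 15] — holds.
#2 values 6 <= 8 <= 12 — holds.
#3 E = 12 is even — holds.
#4 8 = 5*1 + 3, so 5 does not divide 8 — fails.
#5 E - A = 12 - 8 = 4, not 5 — fails.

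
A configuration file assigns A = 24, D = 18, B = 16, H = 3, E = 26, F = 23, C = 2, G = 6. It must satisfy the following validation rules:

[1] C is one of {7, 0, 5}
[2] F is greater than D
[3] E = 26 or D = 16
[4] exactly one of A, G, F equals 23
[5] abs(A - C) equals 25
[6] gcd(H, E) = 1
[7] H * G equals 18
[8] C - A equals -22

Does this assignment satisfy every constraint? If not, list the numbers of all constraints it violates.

[1] C = 2 is not in {7, 0, 5} — fails.
[2] F = 23, D = 18; 23 > 18 — holds.
[3] E = 26 = 26 (first disjunct) — holds.
[4] A=24, G=6, F=23; 1 of them equals 23 — holds.
[5] abs(24 - 2) = 22, not 25 — fails.
[6] gcd(3, 26) = 1 — holds.
[7] H * G = 3 * 6 = 18 — holds.
[8] C - A = 2 - 24 = -22 — holds.

The assignment fails constraints 1, 5.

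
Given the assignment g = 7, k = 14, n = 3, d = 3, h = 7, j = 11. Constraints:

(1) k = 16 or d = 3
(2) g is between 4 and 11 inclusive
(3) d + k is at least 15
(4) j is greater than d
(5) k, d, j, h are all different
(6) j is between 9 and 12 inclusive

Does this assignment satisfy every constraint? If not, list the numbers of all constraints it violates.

(1) k = 14 ≠ 16, but d = 3 = 3 (second disjunct) — holds.
(2) g = 7 lies in [4, 11] — holds.
(3) d + k = 3 + 14 = 17; 17 ≥ 15 — holds.
(4) j = 11, d = 3; 11 > 3 — holds.
(5) values 14, 3, 11, 7 are pairwise distinct — holds.
(6) j = 11 lies in [9, 12] — holds.

All constraints are satisfied.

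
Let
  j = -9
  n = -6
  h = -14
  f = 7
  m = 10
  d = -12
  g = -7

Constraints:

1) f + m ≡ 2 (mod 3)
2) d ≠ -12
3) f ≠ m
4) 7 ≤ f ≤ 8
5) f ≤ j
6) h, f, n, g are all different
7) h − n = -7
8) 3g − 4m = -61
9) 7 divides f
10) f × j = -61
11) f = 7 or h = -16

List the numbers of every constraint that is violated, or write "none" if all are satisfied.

1) f + m = 17; 17 mod 3 = 2 — holds.
2) d = -12, but -12 is required to differ — fails.
3) f = 7, m = 10; distinct — holds.
4) f = 7 lies in [7, 8] — holds.
5) f = 7, j = -9; 7 > -9 (want ≤) — fails.
6) values -14, 7, -6, -7 are pairwise distinct — holds.
7) h − n = -14 − (-6) = -8, not -7 — fails.
8) 3g − 4m = 3(-7) − 4(10) = -61 — holds.
9) 7 / 7 = 1, so 7 divides 7 — holds.
10) f × j = 7 × (-9) = -63, not -61 — fails.
11) f = 7 = 7 (first disjunct) — holds.

Constraints 2, 5, 7, and 10 do not hold.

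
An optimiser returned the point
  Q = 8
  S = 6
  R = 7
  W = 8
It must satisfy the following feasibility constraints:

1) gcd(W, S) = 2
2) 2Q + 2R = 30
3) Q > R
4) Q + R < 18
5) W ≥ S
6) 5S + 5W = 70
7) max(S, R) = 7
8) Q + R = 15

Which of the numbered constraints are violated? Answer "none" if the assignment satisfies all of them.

1) gcd(8, 6) = 2  ✓
2) 2Q + 2R = 2(8) + 2(7) = 30  ✓
3) Q = 8, R = 7; 8 > 7  ✓
4) Q + R = 8 + 7 = 15; 15 < 18  ✓
5) W = 8, S = 6; 8 ≥ 6  ✓
6) 5S + 5W = 5(6) + 5(8) = 70  ✓
7) max(6, 7) = 7  ✓
8) Q + R = 8 + 7 = 15  ✓

All constraints are satisfied.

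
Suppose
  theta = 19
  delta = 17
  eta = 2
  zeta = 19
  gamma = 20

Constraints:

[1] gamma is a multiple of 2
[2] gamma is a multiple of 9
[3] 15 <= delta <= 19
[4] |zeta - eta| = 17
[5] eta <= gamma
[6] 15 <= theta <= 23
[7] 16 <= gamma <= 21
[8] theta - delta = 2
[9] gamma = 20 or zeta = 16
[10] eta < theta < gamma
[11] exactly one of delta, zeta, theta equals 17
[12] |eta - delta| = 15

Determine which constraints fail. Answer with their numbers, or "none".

Constraint 2 is violated.

[1] 20 / 2 = 10, so 2 divides 20  ✔
[2] 20 = 9*2 + 2, so 9 does not divide 20  ✘
[3] delta = 17 lies in [15, 19]  ✔
[4] |19 - 2| = 17  ✔
[5] eta = 2, gamma = 20; 2 ≤ 20  ✔
[6] theta = 19 lies in [15, 23]  ✔
[7] gamma = 20 lies in [16, 21]  ✔
[8] theta - delta = 19 - 17 = 2  ✔
[9] gamma = 20 = 20 (first disjunct)  ✔
[10] values 2 < 19 < 20  ✔
[11] delta=17, zeta=19, theta=19; 1 of them equals 17  ✔
[12] |2 - 17| = 15  ✔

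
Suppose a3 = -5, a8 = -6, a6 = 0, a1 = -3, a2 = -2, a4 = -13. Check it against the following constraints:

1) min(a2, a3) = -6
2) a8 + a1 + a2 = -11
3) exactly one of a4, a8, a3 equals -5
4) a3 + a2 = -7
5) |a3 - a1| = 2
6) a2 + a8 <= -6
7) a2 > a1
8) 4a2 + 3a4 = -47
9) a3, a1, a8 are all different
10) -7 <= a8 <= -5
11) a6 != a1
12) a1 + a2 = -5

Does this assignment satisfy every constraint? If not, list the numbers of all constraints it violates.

No — constraint 1 is not satisfied.

1) min(-2, -5) = -5, not -6 — violated.
2) a8 + a1 + a2 = -6 + (-3) + (-2) = -11 — OK.
3) a4=-13, a8=-6, a3=-5; 1 of them equals -5 — OK.
4) a3 + a2 = -5 + (-2) = -7 — OK.
5) |-5 - (-3)| = 2 — OK.
6) a2 + a8 = -2 + (-6) = -8; -8 ≤ -6 — OK.
7) a2 = -2, a1 = -3; -2 > -3 — OK.
8) 4a2 + 3a4 = 4(-2) + 3(-13) = -47 — OK.
9) values -5, -3, -6 are pairwise distinct — OK.
10) a8 = -6 lies in [-7, -5] — OK.
11) a6 = 0, a1 = -3; distinct — OK.
12) a1 + a2 = -3 + (-2) = -5 — OK.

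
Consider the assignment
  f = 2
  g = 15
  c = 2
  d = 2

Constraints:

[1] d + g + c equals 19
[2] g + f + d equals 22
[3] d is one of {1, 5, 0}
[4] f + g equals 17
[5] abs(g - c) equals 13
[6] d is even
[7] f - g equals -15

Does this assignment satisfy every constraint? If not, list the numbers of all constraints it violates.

[1] d + g + c = 2 + 15 + 2 = 19 — satisfied.
[2] g + f + d = 15 + 2 + 2 = 19, not 22 — violated.
[3] d = 2 is not in {1, 5, 0} — violated.
[4] f + g = 2 + 15 = 17 — satisfied.
[5] abs(15 - 2) = 13 — satisfied.
[6] d = 2 is even — satisfied.
[7] f - g = 2 - 15 = -13, not -15 — violated.

Constraints 2, 3, and 7 do not hold.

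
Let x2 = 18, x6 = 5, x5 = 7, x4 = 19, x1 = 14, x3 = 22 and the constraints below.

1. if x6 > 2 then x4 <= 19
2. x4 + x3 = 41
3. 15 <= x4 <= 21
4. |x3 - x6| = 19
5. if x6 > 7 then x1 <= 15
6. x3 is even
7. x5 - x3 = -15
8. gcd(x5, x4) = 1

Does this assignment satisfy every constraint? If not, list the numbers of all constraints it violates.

Constraint 4 does not hold.

1. x6 = 5 > 2, so we need x4 ≤ 19; x4 = 19 ≤ 19 — OK.
2. x4 + x3 = 19 + 22 = 41 — OK.
3. x4 = 19 lies in [15, 21] — OK.
4. |22 - 5| = 17, not 19 — violated.
5. x6 = 5, not > 7; antecedent false, conditional vacuously true — OK.
6. x3 = 22 is even — OK.
7. x5 - x3 = 7 - 22 = -15 — OK.
8. gcd(7, 19) = 1 — OK.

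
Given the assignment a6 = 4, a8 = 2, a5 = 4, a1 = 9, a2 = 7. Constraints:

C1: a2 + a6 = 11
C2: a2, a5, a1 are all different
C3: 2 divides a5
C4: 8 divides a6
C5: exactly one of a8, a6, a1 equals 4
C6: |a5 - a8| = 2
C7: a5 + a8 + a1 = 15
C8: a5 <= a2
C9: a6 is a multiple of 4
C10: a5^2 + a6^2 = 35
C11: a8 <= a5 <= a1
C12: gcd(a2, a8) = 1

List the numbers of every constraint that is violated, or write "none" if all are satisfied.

Violated: 4 and 10.

C1: a2 + a6 = 7 + 4 = 11  holds
C2: values 7, 4, 9 are pairwise distinct  holds
C3: 4 / 2 = 2, so 2 divides 4  holds
C4: 4 = 8*0 + 4, so 8 does not divide 4  fails
C5: a8=2, a6=4, a1=9; 1 of them equals 4  holds
C6: |4 - 2| = 2  holds
C7: a5 + a8 + a1 = 4 + 2 + 9 = 15  holds
C8: a5 = 4, a2 = 7; 4 ≤ 7  holds
C9: 4 / 4 = 1, so 4 divides 4  holds
C10: a5^2 + a6^2 = 4^2 + 4^2 = 16 + 16 = 32, not 35  fails
C11: values 2 <= 4 <= 9  holds
C12: gcd(7, 2) = 1  holds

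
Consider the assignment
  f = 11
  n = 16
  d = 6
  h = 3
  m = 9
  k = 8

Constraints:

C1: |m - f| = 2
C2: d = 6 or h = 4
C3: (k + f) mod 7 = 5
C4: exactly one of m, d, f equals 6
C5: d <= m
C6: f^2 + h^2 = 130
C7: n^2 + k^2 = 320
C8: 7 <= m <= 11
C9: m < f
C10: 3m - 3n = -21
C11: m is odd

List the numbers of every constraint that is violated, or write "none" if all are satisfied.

None — every constraint holds.

C1: |9 - 11| = 2  ✓
C2: d = 6 = 6 (first disjunct)  ✓
C3: k + f = 19; 19 mod 7 = 5  ✓
C4: m=9, d=6, f=11; 1 of them equals 6  ✓
C5: d = 6, m = 9; 6 ≤ 9  ✓
C6: f^2 + h^2 = 11^2 + 3^2 = 121 + 9 = 130  ✓
C7: n^2 + k^2 = 16^2 + 8^2 = 256 + 64 = 320  ✓
C8: m = 9 lies in [7, 11]  ✓
C9: m = 9, f = 11; 9 < 11  ✓
C10: 3m - 3n = 3(9) - 3(16) = -21  ✓
C11: m = 9 is odd  ✓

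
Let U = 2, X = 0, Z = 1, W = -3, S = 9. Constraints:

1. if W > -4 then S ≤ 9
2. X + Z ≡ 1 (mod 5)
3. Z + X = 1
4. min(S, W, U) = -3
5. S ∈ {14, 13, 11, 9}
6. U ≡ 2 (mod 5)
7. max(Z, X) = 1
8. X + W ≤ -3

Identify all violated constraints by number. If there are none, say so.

1. W = -3 > -4, so we need S ≤ 9; S = 9 ≤ 9 — holds.
2. X + Z = 1; 1 mod 5 = 1 — holds.
3. Z + X = 1 + 0 = 1 — holds.
4. min(9, -3, 2) = -3 — holds.
5. S = 9 is in {14, 13, 11, 9} — holds.
6. 2 mod 5 = 2 — holds.
7. max(1, 0) = 1 — holds.
8. X + W = 0 + (-3) = -3; -3 ≤ -3 — holds.

All constraints are satisfied.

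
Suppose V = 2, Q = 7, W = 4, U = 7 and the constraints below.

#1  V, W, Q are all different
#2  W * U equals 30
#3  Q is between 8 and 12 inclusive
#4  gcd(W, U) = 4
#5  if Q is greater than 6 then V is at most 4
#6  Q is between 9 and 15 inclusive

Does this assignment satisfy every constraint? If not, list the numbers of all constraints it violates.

#1 values 2, 4, 7 are pairwise distinct — satisfied.
#2 W * U = 4 * 7 = 28, not 30 — violated.
#3 Q = 7 is outside [8, 12] — violated.
#4 gcd(4, 7) = 1, not 4 — violated.
#5 Q = 7 > 6, so we need V ≤ 4; V = 2 ≤ 4 — satisfied.
#6 Q = 7 is outside [9, 15] — violated.

Constraints 2, 3, 4, and 6 do not hold.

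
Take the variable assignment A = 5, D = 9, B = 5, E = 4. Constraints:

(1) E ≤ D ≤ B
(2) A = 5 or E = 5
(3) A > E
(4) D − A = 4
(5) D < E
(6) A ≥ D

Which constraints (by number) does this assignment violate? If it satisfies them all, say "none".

(1) values 4, 9, 5; D = 9 is not ≤ B = 5 — does not hold.
(2) A = 5 = 5 (first disjunct) — holds.
(3) A = 5, E = 4; 5 > 4 — holds.
(4) D − A = 9 − 5 = 4 — holds.
(5) D = 9, E = 4; 9 ≥ 4 (want <) — does not hold.
(6) A = 5, D = 9; 5 < 9 (want ≥) — does not hold.

No — constraints 1, 5, and 6 are not satisfied.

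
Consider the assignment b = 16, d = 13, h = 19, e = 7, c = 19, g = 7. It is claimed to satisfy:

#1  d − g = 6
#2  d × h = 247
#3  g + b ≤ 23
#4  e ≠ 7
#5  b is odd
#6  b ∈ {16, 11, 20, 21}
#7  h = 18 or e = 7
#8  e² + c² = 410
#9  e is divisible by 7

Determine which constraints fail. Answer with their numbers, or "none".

Violated: 4 and 5.

#1 d − g = 13 − 7 = 6 — OK.
#2 d × h = 13 × 19 = 247 — OK.
#3 g + b = 7 + 16 = 23; 23 ≤ 23 — OK.
#4 e = 7, but 7 is required to differ — violated.
#5 b = 16 is even — violated.
#6 b = 16 is in {16, 11, 20, 21} — OK.
#7 h = 19 ≠ 18, but e = 7 = 7 (second disjunct) — OK.
#8 e² + c² = 7² + 19² = 49 + 361 = 410 — OK.
#9 7 / 7 = 1, so 7 divides 7 — OK.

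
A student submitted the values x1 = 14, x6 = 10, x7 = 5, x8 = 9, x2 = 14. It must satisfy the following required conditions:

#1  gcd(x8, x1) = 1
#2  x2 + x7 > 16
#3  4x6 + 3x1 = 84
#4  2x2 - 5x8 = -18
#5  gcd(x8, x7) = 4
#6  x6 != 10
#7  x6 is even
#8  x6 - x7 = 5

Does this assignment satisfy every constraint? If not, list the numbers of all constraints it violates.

Violated: 3, 4, 5, 6.

#1 gcd(9, 14) = 1 — holds.
#2 x2 + x7 = 14 + 5 = 19; 19 > 16 — holds.
#3 4x6 + 3x1 = 4(10) + 3(14) = 82, not 84 — fails.
#4 2x2 - 5x8 = 2(14) - 5(9) = -17, not -18 — fails.
#5 gcd(9, 5) = 1, not 4 — fails.
#6 x6 = 10, but 10 is required to differ — fails.
#7 x6 = 10 is even — holds.
#8 x6 - x7 = 10 - 5 = 5 — holds.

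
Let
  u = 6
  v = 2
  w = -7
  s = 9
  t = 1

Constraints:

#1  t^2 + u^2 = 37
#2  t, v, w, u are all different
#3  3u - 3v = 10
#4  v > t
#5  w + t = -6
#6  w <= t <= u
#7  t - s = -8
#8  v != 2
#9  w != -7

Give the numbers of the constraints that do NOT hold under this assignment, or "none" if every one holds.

#1 t^2 + u^2 = 1^2 + 6^2 = 1 + 36 = 37 — OK.
#2 values 1, 2, -7, 6 are pairwise distinct — OK.
#3 3u - 3v = 3(6) - 3(2) = 12, not 10 — violated.
#4 v = 2, t = 1; 2 > 1 — OK.
#5 w + t = -7 + 1 = -6 — OK.
#6 values -7 <= 1 <= 6 — OK.
#7 t - s = 1 - 9 = -8 — OK.
#8 v = 2, but 2 is required to differ — violated.
#9 w = -7, but -7 is required to differ — violated.

Constraints 3, 8, and 9 are violated.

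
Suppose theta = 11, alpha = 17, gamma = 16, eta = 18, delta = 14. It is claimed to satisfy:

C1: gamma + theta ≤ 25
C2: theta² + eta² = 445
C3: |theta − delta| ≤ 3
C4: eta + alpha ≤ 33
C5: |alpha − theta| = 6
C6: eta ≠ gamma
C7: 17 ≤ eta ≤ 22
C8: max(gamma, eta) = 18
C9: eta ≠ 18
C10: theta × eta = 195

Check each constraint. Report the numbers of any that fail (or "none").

C1: gamma + theta = 16 + 11 = 27; 27 > 25, bound 25 not met  fails
C2: theta² + eta² = 11² + 18² = 121 + 324 = 445  holds
C3: |11 − 14| = 3; 3 ≤ 3  holds
C4: eta + alpha = 18 + 17 = 35; 35 > 33, bound 33 not met  fails
C5: |17 − 11| = 6  holds
C6: eta = 18, gamma = 16; distinct  holds
C7: eta = 18 lies in [17, 22]  holds
C8: max(16, 18) = 18  holds
C9: eta = 18, but 18 is required to differ  fails
C10: theta × eta = 11 × 18 = 198, not 195  fails

Constraints 1, 4, 9, and 10 do not hold.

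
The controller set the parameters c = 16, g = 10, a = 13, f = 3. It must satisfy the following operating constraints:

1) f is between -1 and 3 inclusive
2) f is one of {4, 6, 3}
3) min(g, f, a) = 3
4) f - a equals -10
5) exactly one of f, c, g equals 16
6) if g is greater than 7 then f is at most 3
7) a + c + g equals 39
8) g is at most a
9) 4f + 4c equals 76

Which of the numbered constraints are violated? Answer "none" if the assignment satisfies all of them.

Yes — all constraints hold.

1) f = 3 lies in [-1, 3] — holds.
2) f = 3 is in {4, 6, 3} — holds.
3) min(10, 3, 13) = 3 — holds.
4) f - a = 3 - 13 = -10 — holds.
5) f=3, c=16, g=10; 1 of them equals 16 — holds.
6) g = 10 > 7, so we need f ≤ 3; f = 3 ≤ 3 — holds.
7) a + c + g = 13 + 16 + 10 = 39 — holds.
8) g = 10, a = 13; 10 ≤ 13 — holds.
9) 4f + 4c = 4(3) + 4(16) = 76 — holds.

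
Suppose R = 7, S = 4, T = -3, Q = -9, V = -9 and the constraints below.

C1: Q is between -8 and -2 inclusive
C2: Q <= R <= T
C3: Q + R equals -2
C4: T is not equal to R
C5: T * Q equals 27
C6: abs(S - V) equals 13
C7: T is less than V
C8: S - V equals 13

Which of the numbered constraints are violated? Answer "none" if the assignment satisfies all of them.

No — constraints 1, 2, 7 are not satisfied.

C1: Q = -9 is outside [-8, -2]  ✘
C2: values -9, 7, -3; R = 7 is not <= T = -3  ✘
C3: Q + R = -9 + 7 = -2  ✔
C4: T = -3, R = 7; distinct  ✔
C5: T * Q = -3 * (-9) = 27  ✔
C6: abs(4 - (-9)) = 13  ✔
C7: T = -3, V = -9; -3 ≥ -9 (want <)  ✘
C8: S - V = 4 - (-9) = 13  ✔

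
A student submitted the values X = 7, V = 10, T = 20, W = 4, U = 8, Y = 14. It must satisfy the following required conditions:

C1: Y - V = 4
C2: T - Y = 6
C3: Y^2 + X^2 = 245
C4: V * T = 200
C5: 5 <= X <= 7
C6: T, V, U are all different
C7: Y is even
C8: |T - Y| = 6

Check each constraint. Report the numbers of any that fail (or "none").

C1: Y - V = 14 - 10 = 4 — holds.
C2: T - Y = 20 - 14 = 6 — holds.
C3: Y^2 + X^2 = 14^2 + 7^2 = 196 + 49 = 245 — holds.
C4: V * T = 10 * 20 = 200 — holds.
C5: X = 7 lies in [5, 7] — holds.
C6: values 20, 10, 8 are pairwise distinct — holds.
C7: Y = 14 is even — holds.
C8: |20 - 14| = 6 — holds.

None — every constraint holds.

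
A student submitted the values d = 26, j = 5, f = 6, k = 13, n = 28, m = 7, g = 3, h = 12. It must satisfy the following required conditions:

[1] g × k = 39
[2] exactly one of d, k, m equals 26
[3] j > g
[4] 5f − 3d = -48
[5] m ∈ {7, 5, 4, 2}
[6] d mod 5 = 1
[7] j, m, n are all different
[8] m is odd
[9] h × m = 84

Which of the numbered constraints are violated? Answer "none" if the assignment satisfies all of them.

Yes — all constraints hold.

[1] g × k = 3 × 13 = 39  ✓
[2] d=26, k=13, m=7; 1 of them equals 26  ✓
[3] j = 5, g = 3; 5 > 3  ✓
[4] 5f − 3d = 5(6) − 3(26) = -48  ✓
[5] m = 7 is in {7, 5, 4, 2}  ✓
[6] 26 mod 5 = 1  ✓
[7] values 5, 7, 28 are pairwise distinct  ✓
[8] m = 7 is odd  ✓
[9] h × m = 12 × 7 = 84  ✓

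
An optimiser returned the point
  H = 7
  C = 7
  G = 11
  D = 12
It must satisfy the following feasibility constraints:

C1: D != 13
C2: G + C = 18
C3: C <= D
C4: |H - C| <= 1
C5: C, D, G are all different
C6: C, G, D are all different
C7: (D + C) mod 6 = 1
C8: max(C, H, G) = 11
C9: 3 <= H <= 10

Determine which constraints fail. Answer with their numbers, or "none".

C1: D = 12, and 12 ≠ 13  yes
C2: G + C = 11 + 7 = 18  yes
C3: C = 7, D = 12; 7 ≤ 12  yes
C4: |7 - 7| = 0; 0 ≤ 1  yes
C5: values 7, 12, 11 are pairwise distinct  yes
C6: values 7, 11, 12 are pairwise distinct  yes
C7: D + C = 19; 19 mod 6 = 1  yes
C8: max(7, 7, 11) = 11  yes
C9: H = 7 lies in [3, 10]  yes

The assignment satisfies every constraint.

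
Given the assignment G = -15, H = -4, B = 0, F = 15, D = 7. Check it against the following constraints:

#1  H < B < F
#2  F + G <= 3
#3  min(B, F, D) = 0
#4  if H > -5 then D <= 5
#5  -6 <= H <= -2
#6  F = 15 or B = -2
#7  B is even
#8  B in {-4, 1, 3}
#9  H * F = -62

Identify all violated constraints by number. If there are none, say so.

Violated: 4, 8, and 9.

#1 values -4 < 0 < 15 — satisfied.
#2 F + G = 15 + (-15) = 0; 0 ≤ 3 — satisfied.
#3 min(0, 15, 7) = 0 — satisfied.
#4 H = -4 > -5, so we need D ≤ 5; but D = 7 > 5 — violated.
#5 H = -4 lies in [-6, -2] — satisfied.
#6 F = 15 = 15 (first disjunct) — satisfied.
#7 B = 0 is even — satisfied.
#8 B = 0 is not in {-4, 1, 3} — violated.
#9 H * F = -4 * 15 = -60, not -62 — violated.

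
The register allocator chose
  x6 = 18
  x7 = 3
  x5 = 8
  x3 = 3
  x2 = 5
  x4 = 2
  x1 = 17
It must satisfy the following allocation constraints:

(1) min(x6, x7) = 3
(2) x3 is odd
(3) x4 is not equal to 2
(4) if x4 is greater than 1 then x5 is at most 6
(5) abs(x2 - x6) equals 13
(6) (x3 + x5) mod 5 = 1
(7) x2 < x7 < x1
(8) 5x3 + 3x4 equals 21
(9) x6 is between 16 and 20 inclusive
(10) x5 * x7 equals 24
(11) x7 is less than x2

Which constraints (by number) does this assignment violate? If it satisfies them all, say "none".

(1) min(18, 3) = 3  true
(2) x3 = 3 is odd  true
(3) x4 = 2, but 2 is required to differ  false
(4) x4 = 2 > 1, so we need x5 ≤ 6; but x5 = 8 > 6  false
(5) abs(5 - 18) = 13  true
(6) x3 + x5 = 11; 11 mod 5 = 1  true
(7) values 5, 3, 17; x2 = 5 is not < x7 = 3  false
(8) 5x3 + 3x4 = 5(3) + 3(2) = 21  true
(9) x6 = 18 lies in [16, 20]  true
(10) x5 * x7 = 8 * 3 = 24  true
(11) x7 = 3, x2 = 5; 3 < 5  true

Violated: 3, 4, and 7.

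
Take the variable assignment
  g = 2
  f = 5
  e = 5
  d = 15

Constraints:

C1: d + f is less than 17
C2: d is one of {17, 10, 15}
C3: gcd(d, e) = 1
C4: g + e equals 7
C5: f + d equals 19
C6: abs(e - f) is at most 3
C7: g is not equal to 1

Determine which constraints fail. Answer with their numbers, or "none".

The assignment fails constraints 1, 3, 5.

C1: d + f = 15 + 5 = 20; 20 ≥ 17, bound 17 not met  ✘
C2: d = 15 is in {17, 10, 15}  ✔
C3: gcd(15, 5) = 5, not 1  ✘
C4: g + e = 2 + 5 = 7  ✔
C5: f + d = 5 + 15 = 20, not 19  ✘
C6: abs(5 - 5) = 0; 0 ≤ 3  ✔
C7: g = 2, and 2 ≠ 1  ✔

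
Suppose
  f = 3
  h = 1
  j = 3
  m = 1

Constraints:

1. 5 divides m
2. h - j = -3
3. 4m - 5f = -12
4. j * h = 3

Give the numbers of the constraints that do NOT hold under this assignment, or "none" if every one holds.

1. 1 = 5*0 + 1, so 5 does not divide 1 — violated.
2. h - j = 1 - 3 = -2, not -3 — violated.
3. 4m - 5f = 4(1) - 5(3) = -11, not -12 — violated.
4. j * h = 3 * 1 = 3 — OK.

Constraints 1, 2, and 3 do not hold.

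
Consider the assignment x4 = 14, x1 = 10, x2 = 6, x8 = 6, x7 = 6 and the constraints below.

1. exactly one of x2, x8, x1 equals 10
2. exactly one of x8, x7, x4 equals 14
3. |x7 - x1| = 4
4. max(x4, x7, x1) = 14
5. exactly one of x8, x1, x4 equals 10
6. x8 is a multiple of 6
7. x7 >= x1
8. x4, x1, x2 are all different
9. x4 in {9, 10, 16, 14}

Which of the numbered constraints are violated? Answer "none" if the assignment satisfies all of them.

1. x2=6, x8=6, x1=10; 1 of them equals 10 — holds.
2. x8=6, x7=6, x4=14; 1 of them equals 14 — holds.
3. |6 - 10| = 4 — holds.
4. max(14, 6, 10) = 14 — holds.
5. x8=6, x1=10, x4=14; 1 of them equals 10 — holds.
6. 6 / 6 = 1, so 6 divides 6 — holds.
7. x7 = 6, x1 = 10; 6 < 10 (want ≥) — does not hold.
8. values 14, 10, 6 are pairwise distinct — holds.
9. x4 = 14 is in {9, 10, 16, 14} — holds.

Constraint 7 is violated.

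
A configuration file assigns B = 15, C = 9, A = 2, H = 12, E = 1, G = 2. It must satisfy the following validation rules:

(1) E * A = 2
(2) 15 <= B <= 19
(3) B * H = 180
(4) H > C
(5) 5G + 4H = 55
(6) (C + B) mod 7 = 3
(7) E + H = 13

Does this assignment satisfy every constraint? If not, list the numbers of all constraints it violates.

(1) E * A = 1 * 2 = 2  holds
(2) B = 15 lies in [15, 19]  holds
(3) B * H = 15 * 12 = 180  holds
(4) H = 12, C = 9; 12 > 9  holds
(5) 5G + 4H = 5(2) + 4(12) = 58, not 55  fails
(6) C + B = 24; 24 mod 7 = 3  holds
(7) E + H = 1 + 12 = 13  holds

Violated: 5.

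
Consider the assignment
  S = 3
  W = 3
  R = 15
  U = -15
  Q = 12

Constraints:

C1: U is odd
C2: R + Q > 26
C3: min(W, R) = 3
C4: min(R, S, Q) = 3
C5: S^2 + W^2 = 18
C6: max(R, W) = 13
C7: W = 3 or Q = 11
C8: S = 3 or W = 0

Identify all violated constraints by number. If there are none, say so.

The assignment fails constraint 6.

C1: U = -15 is odd — OK.
C2: R + Q = 15 + 12 = 27; 27 > 26 — OK.
C3: min(3, 15) = 3 — OK.
C4: min(15, 3, 12) = 3 — OK.
C5: S^2 + W^2 = 3^2 + 3^2 = 9 + 9 = 18 — OK.
C6: max(15, 3) = 15, not 13 — violated.
C7: W = 3 = 3 (first disjunct) — OK.
C8: S = 3 = 3 (first disjunct) — OK.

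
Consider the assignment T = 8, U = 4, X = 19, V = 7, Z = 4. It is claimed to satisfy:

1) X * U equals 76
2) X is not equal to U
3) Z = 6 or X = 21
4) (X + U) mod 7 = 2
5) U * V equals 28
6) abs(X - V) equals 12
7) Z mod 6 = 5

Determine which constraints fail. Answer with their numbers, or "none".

Violated: 3 and 7.

1) X * U = 19 * 4 = 76 — holds.
2) X = 19, U = 4; distinct — holds.
3) Z = 4 ≠ 6 and X = 19 ≠ 21; both disjuncts false — fails.
4) X + U = 23; 23 mod 7 = 2 — holds.
5) U * V = 4 * 7 = 28 — holds.
6) abs(19 - 7) = 12 — holds.
7) 4 mod 6 = 4, not 5 — fails.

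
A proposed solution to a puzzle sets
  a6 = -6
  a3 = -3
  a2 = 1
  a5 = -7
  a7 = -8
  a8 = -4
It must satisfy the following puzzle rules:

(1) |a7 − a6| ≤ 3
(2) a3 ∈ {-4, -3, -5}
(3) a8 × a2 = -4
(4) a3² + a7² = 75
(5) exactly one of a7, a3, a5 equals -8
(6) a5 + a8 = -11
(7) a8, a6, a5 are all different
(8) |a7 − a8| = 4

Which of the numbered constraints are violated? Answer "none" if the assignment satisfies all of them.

(1) |-8 − (-6)| = 2; 2 ≤ 3 — holds.
(2) a3 = -3 is in {-4, -3, -5} — holds.
(3) a8 × a2 = -4 × 1 = -4 — holds.
(4) a3² + a7² = (-3)² + (-8)² = 9 + 64 = 73, not 75 — does not hold.
(5) a7=-8, a3=-3, a5=-7; 1 of them equals -8 — holds.
(6) a5 + a8 = -7 + (-4) = -11 — holds.
(7) values -4, -6, -7 are pairwise distinct — holds.
(8) |-8 − (-4)| = 4 — holds.

Constraint 4 does not hold.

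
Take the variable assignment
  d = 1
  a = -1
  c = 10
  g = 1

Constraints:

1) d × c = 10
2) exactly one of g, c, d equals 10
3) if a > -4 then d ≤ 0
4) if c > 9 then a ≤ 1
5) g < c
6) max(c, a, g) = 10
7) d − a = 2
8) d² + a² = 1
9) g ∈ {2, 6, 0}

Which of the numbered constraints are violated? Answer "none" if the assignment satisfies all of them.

Constraints 3, 8, and 9 do not hold.

1) d × c = 1 × 10 = 10 — holds.
2) g=1, c=10, d=1; 1 of them equals 10 — holds.
3) a = -1 > -4, so we need d ≤ 0; but d = 1 > 0 — does not hold.
4) c = 10 > 9, so we need a ≤ 1; a = -1 ≤ 1 — holds.
5) g = 1, c = 10; 1 < 10 — holds.
6) max(10, -1, 1) = 10 — holds.
7) d − a = 1 − (-1) = 2 — holds.
8) d² + a² = 1² + (-1)² = 1 + 1 = 2, not 1 — does not hold.
9) g = 1 is not in {2, 6, 0} — does not hold.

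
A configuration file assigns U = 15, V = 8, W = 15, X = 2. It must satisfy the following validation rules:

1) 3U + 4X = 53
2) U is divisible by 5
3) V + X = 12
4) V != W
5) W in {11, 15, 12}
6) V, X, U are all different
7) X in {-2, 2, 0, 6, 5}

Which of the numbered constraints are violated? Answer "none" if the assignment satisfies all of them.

The assignment fails constraint 3.

1) 3U + 4X = 3(15) + 4(2) = 53 — holds.
2) 15 / 5 = 3, so 5 divides 15 — holds.
3) V + X = 8 + 2 = 10, not 12 — does not hold.
4) V = 8, W = 15; distinct — holds.
5) W = 15 is in {11, 15, 12} — holds.
6) values 8, 2, 15 are pairwise distinct — holds.
7) X = 2 is in {-2, 2, 0, 6, 5} — holds.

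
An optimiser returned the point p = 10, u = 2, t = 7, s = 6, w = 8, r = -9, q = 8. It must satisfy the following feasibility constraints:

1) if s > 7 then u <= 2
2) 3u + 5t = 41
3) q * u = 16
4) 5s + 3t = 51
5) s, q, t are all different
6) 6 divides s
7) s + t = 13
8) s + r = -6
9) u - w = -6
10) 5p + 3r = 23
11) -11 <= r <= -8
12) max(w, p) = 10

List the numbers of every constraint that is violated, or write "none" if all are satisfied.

1) s = 6, not > 7; antecedent false, conditional vacuously true  ✓
2) 3u + 5t = 3(2) + 5(7) = 41  ✓
3) q * u = 8 * 2 = 16  ✓
4) 5s + 3t = 5(6) + 3(7) = 51  ✓
5) values 6, 8, 7 are pairwise distinct  ✓
6) 6 / 6 = 1, so 6 divides 6  ✓
7) s + t = 6 + 7 = 13  ✓
8) s + r = 6 + (-9) = -3, not -6  ✗
9) u - w = 2 - 8 = -6  ✓
10) 5p + 3r = 5(10) + 3(-9) = 23  ✓
11) r = -9 lies in [-11, -8]  ✓
12) max(8, 10) = 10  ✓

Constraint 8 is violated.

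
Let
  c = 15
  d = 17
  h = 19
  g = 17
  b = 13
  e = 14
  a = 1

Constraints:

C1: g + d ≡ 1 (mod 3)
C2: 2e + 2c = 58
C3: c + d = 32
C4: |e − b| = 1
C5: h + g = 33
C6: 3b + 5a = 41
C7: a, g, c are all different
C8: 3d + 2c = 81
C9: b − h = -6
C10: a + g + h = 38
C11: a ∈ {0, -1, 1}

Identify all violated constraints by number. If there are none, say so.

The assignment fails constraints 5, 6, 10.

C1: g + d = 34; 34 mod 3 = 1 — holds.
C2: 2e + 2c = 2(14) + 2(15) = 58 — holds.
C3: c + d = 15 + 17 = 32 — holds.
C4: |14 − 13| = 1 — holds.
C5: h + g = 19 + 17 = 36, not 33 — fails.
C6: 3b + 5a = 3(13) + 5(1) = 44, not 41 — fails.
C7: values 1, 17, 15 are pairwise distinct — holds.
C8: 3d + 2c = 3(17) + 2(15) = 81 — holds.
C9: b − h = 13 − 19 = -6 — holds.
C10: a + g + h = 1 + 17 + 19 = 37, not 38 — fails.
C11: a = 1 is in {0, -1, 1} — holds.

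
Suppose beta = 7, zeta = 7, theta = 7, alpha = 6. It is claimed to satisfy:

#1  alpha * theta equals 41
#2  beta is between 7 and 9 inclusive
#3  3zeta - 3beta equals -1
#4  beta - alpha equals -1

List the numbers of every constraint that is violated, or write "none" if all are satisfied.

No — constraints 1, 3, and 4 are not satisfied.

#1 alpha * theta = 6 * 7 = 42, not 41  false
#2 beta = 7 lies in [7, 9]  true
#3 3zeta - 3beta = 3(7) - 3(7) = 0, not -1  false
#4 beta - alpha = 7 - 6 = 1, not -1  false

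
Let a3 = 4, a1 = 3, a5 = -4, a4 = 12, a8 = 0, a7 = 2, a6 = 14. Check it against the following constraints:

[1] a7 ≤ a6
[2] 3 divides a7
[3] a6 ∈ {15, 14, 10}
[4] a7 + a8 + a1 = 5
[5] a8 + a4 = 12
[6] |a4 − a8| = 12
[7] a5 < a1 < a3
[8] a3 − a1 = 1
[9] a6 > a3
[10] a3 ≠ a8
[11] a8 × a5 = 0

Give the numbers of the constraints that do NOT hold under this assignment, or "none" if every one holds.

[1] a7 = 2, a6 = 14; 2 ≤ 14 — holds.
[2] 2 = 3×0 + 2, so 3 does not divide 2 — fails.
[3] a6 = 14 is in {15, 14, 10} — holds.
[4] a7 + a8 + a1 = 2 + 0 + 3 = 5 — holds.
[5] a8 + a4 = 0 + 12 = 12 — holds.
[6] |12 − 0| = 12 — holds.
[7] values -4 < 3 < 4 — holds.
[8] a3 − a1 = 4 − 3 = 1 — holds.
[9] a6 = 14, a3 = 4; 14 > 4 — holds.
[10] a3 = 4, a8 = 0; distinct — holds.
[11] a8 × a5 = 0 × (-4) = 0 — holds.

Violated: 2.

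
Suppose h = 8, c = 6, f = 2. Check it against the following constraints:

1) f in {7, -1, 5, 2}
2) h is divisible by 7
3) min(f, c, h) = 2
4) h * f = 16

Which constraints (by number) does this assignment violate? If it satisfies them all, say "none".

1) f = 2 is in {7, -1, 5, 2}  ✔
2) 8 = 7*1 + 1, so 7 does not divide 8  ✘
3) min(2, 6, 8) = 2  ✔
4) h * f = 8 * 2 = 16  ✔

Constraint 2 is violated.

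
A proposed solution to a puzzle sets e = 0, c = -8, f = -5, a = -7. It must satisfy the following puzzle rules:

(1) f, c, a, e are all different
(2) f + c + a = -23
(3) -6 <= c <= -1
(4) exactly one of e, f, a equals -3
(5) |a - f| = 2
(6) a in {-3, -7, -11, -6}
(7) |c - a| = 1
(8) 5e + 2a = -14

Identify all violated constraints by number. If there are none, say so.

The assignment fails constraints 2, 3, 4.

(1) values -5, -8, -7, 0 are pairwise distinct — satisfied.
(2) f + c + a = -5 + (-8) + (-7) = -20, not -23 — violated.
(3) c = -8 is outside [-6, -1] — violated.
(4) e=0, f=-5, a=-7; 0 of them equal -3, not exactly one — violated.
(5) |-7 - (-5)| = 2 — satisfied.
(6) a = -7 is in {-3, -7, -11, -6} — satisfied.
(7) |-8 - (-7)| = 1 — satisfied.
(8) 5e + 2a = 5(0) + 2(-7) = -14 — satisfied.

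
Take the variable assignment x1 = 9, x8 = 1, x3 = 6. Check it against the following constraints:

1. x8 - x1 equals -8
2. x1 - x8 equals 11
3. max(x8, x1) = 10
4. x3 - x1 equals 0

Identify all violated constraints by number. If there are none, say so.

Constraints 2, 3, 4 do not hold.

1. x8 - x1 = 1 - 9 = -8 — OK.
2. x1 - x8 = 9 - 1 = 8, not 11 — violated.
3. max(1, 9) = 9, not 10 — violated.
4. x3 - x1 = 6 - 9 = -3, not 0 — violated.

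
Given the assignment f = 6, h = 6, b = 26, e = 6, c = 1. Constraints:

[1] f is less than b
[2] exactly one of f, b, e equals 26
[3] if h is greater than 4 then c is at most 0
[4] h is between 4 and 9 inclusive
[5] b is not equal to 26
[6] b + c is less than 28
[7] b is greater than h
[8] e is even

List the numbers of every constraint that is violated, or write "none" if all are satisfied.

[1] f = 6, b = 26; 6 < 26  true
[2] f=6, b=26, e=6; 1 of them equals 26  true
[3] h = 6 > 4, so we need c ≤ 0; but c = 1 > 0  false
[4] h = 6 lies in [4, 9]  true
[5] b = 26, but 26 is required to differ  false
[6] b + c = 26 + 1 = 27; 27 < 28  true
[7] b = 26, h = 6; 26 > 6  true
[8] e = 6 is even  true

The assignment fails constraints 3, 5.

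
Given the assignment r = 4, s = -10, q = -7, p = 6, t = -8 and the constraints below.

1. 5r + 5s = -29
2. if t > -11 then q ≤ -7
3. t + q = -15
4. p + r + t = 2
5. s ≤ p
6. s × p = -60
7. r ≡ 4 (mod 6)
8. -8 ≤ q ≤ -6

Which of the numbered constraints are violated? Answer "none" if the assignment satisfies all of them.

Violated: 1.

1. 5r + 5s = 5(4) + 5(-10) = -30, not -29 — violated.
2. t = -8 > -11, so we need q ≤ -7; q = -7 ≤ -7 — satisfied.
3. t + q = -8 + (-7) = -15 — satisfied.
4. p + r + t = 6 + 4 + (-8) = 2 — satisfied.
5. s = -10, p = 6; -10 ≤ 6 — satisfied.
6. s × p = -10 × 6 = -60 — satisfied.
7. 4 mod 6 = 4 — satisfied.
8. q = -7 lies in [-8, -6] — satisfied.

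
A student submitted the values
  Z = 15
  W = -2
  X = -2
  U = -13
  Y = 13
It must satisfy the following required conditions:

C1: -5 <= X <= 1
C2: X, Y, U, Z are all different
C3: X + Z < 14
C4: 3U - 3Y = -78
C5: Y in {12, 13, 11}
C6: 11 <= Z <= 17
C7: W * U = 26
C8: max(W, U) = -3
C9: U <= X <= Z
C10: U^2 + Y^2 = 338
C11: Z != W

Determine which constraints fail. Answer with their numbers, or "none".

Constraint 8 is violated.

C1: X = -2 lies in [-5, 1]  holds
C2: values -2, 13, -13, 15 are pairwise distinct  holds
C3: X + Z = -2 + 15 = 13; 13 < 14  holds
C4: 3U - 3Y = 3(-13) - 3(13) = -78  holds
C5: Y = 13 is in {12, 13, 11}  holds
C6: Z = 15 lies in [11, 17]  holds
C7: W * U = -2 * (-13) = 26  holds
C8: max(-2, -13) = -2, not -3  fails
C9: values -13 <= -2 <= 15  holds
C10: U^2 + Y^2 = (-13)^2 + 13^2 = 169 + 169 = 338  holds
C11: Z = 15, W = -2; distinct  holds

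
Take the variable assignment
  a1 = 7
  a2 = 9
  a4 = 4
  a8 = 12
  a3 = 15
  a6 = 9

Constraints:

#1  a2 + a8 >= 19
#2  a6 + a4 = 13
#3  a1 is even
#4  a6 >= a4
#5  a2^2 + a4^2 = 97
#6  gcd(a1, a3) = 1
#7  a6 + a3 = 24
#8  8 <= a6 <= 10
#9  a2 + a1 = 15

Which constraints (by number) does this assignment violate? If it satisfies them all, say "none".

#1 a2 + a8 = 9 + 12 = 21; 21 ≥ 19 — OK.
#2 a6 + a4 = 9 + 4 = 13 — OK.
#3 a1 = 7 is odd — violated.
#4 a6 = 9, a4 = 4; 9 ≥ 4 — OK.
#5 a2^2 + a4^2 = 9^2 + 4^2 = 81 + 16 = 97 — OK.
#6 gcd(7, 15) = 1 — OK.
#7 a6 + a3 = 9 + 15 = 24 — OK.
#8 a6 = 9 lies in [8, 10] — OK.
#9 a2 + a1 = 9 + 7 = 16, not 15 — violated.

The assignment fails constraints 3, 9.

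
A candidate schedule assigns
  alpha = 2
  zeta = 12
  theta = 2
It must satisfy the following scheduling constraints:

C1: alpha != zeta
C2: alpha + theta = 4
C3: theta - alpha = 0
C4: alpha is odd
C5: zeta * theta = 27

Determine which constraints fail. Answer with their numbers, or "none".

C1: alpha = 2, zeta = 12; distinct  ✔
C2: alpha + theta = 2 + 2 = 4  ✔
C3: theta - alpha = 2 - 2 = 0  ✔
C4: alpha = 2 is even  ✘
C5: zeta * theta = 12 * 2 = 24, not 27  ✘

Constraints 4 and 5 do not hold.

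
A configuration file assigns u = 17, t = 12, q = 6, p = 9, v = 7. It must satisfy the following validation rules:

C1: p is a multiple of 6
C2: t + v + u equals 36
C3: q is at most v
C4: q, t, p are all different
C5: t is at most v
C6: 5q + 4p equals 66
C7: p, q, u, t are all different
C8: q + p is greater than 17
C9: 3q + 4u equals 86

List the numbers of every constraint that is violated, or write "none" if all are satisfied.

C1: 9 = 6*1 + 3, so 6 does not divide 9 — violated.
C2: t + v + u = 12 + 7 + 17 = 36 — satisfied.
C3: q = 6, v = 7; 6 ≤ 7 — satisfied.
C4: values 6, 12, 9 are pairwise distinct — satisfied.
C5: t = 12, v = 7; 12 > 7 (want ≤) — violated.
C6: 5q + 4p = 5(6) + 4(9) = 66 — satisfied.
C7: values 9, 6, 17, 12 are pairwise distinct — satisfied.
C8: q + p = 6 + 9 = 15; 15 ≤ 17, bound 17 not met — violated.
C9: 3q + 4u = 3(6) + 4(17) = 86 — satisfied.

Constraints 1, 5, and 8 are violated.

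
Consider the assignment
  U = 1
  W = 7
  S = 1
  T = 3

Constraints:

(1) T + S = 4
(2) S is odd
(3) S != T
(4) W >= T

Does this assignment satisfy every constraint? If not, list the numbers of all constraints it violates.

All constraints are satisfied.

(1) T + S = 3 + 1 = 4 — holds.
(2) S = 1 is odd — holds.
(3) S = 1, T = 3; distinct — holds.
(4) W = 7, T = 3; 7 ≥ 3 — holds.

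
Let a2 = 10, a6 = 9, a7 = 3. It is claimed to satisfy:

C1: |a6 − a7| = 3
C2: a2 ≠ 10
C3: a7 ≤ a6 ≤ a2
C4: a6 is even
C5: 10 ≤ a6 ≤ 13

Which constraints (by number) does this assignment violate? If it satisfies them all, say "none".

C1: |9 − 3| = 6, not 3  FAIL
C2: a2 = 10, but 10 is required to differ  FAIL
C3: values 3 ≤ 9 ≤ 10  OK
C4: a6 = 9 is odd  FAIL
C5: a6 = 9 is outside [10, 13]  FAIL

The assignment fails constraints 1, 2, 4, 5.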